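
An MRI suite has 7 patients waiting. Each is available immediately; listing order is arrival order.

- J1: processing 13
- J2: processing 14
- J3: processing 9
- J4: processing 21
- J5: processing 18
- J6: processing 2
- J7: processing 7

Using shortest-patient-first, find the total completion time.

252

SPT (increasing processing time): J6 J7 J3 J1 J2 J5 J4.
J6: 0→2
J7: 2→9
J3: 9→18
J1: 18→31
J2: 31→45
J5: 45→63
J4: 63→84
Sum = 2+9+18+31+45+63+84 = 252.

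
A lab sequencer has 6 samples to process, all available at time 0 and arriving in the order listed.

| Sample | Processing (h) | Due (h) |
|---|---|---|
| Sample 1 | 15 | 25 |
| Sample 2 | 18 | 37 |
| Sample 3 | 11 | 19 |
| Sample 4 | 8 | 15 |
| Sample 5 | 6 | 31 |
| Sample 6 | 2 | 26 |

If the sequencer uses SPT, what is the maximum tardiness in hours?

23

SPT (increasing processing time): Sample 6 Sample 5 Sample 4 Sample 3 Sample 1 Sample 2.
Sample 6: 0→2, due 26, tardiness 0
Sample 5: 2→8, due 31, tardiness 0
Sample 4: 8→16, due 15, tardiness 1
Sample 3: 16→27, due 19, tardiness 8
Sample 1: 27→42, due 25, tardiness 17
Sample 2: 42→60, due 37, tardiness 23
Maximum = 23.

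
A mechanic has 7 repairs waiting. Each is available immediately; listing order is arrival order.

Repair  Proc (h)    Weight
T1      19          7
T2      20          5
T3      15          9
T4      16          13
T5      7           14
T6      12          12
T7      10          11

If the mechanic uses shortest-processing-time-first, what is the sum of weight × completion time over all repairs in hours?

SPT (increasing processing time): T5 T7 T6 T3 T4 T1 T2.
T5: finishes 7, weight 14, w·C = 98
T7: finishes 17, weight 11, w·C = 187
T6: finishes 29, weight 12, w·C = 348
T3: finishes 44, weight 9, w·C = 396
T4: finishes 60, weight 13, w·C = 780
T1: finishes 79, weight 7, w·C = 553
T2: finishes 99, weight 5, w·C = 495
Sum = 98+187+348+396+780+553+495 = 2857.

2857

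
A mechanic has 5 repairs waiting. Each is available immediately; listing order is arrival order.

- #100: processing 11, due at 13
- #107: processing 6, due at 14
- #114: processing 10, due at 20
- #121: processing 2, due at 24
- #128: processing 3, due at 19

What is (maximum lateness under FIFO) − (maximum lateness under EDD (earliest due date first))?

FIFO (arrival order): #100 #107 #114 #121 #128.
#100: 0→11, due 13, lateness -2
#107: 11→17, due 14, lateness 3
#114: 17→27, due 20, lateness 7
#121: 27→29, due 24, lateness 5
#128: 29→32, due 19, lateness 13
Maximum = 13.
EDD (increasing due date): #100 #107 #128 #114 #121.
#100: 0→11, due 13, lateness -2
#107: 11→17, due 14, lateness 3
#128: 17→20, due 19, lateness 1
#114: 20→30, due 20, lateness 10
#121: 30→32, due 24, lateness 8
Maximum = 10.
Difference = 13 − 10 = 3.

3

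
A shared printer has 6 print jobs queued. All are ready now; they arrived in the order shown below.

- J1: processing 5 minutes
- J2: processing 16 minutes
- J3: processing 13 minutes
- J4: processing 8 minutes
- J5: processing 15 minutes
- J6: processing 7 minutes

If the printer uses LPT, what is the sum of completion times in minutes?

LPT (decreasing processing time): J2 J5 J3 J4 J6 J1.
J2: 0→16
J5: 16→31
J3: 31→44
J4: 44→52
J6: 52→59
J1: 59→64
Sum = 16+31+44+52+59+64 = 266.

266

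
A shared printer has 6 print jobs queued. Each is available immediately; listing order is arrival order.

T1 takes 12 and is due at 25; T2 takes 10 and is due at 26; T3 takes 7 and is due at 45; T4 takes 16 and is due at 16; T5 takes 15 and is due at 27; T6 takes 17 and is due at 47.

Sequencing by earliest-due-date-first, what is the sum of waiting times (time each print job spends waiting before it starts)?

EDD (increasing due date): T4 T1 T2 T5 T3 T6.
T4: waits 0, runs 0→16
T1: waits 16, runs 16→28
T2: waits 28, runs 28→38
T5: waits 38, runs 38→53
T3: waits 53, runs 53→60
T6: waits 60, runs 60→77
Sum = 0+16+28+38+53+60 = 195.

195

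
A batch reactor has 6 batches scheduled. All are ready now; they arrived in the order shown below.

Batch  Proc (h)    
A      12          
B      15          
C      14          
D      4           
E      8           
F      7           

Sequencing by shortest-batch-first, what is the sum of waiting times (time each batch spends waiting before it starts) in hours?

110

SPT (increasing processing time): D F E A C B.
D: waits 0, runs 0→4
F: waits 4, runs 4→11
E: waits 11, runs 11→19
A: waits 19, runs 19→31
C: waits 31, runs 31→45
B: waits 45, runs 45→60
Sum = 0+4+11+19+31+45 = 110.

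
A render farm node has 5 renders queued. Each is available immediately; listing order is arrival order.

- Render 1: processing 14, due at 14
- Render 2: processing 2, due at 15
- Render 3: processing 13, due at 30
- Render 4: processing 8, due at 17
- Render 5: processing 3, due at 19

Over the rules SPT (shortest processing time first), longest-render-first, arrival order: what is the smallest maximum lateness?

21

SPT (increasing processing time): Render 2 Render 5 Render 4 Render 3 Render 1.
Render 2: 0→2, due 15, lateness -13
Render 5: 2→5, due 19, lateness -14
Render 4: 5→13, due 17, lateness -4
Render 3: 13→26, due 30, lateness -4
Render 1: 26→40, due 14, lateness 26
Maximum = 26.
LPT (decreasing processing time): Render 1 Render 3 Render 4 Render 5 Render 2.
Render 1: 0→14, due 14, lateness 0
Render 3: 14→27, due 30, lateness -3
Render 4: 27→35, due 17, lateness 18
Render 5: 35→38, due 19, lateness 19
Render 2: 38→40, due 15, lateness 25
Maximum = 25.
FIFO (arrival order): Render 1 Render 2 Render 3 Render 4 Render 5.
Render 1: 0→14, due 14, lateness 0
Render 2: 14→16, due 15, lateness 1
Render 3: 16→29, due 30, lateness -1
Render 4: 29→37, due 17, lateness 20
Render 5: 37→40, due 19, lateness 21
Maximum = 21.
SPT 26, LPT 25, FIFO 21 → minimum 21.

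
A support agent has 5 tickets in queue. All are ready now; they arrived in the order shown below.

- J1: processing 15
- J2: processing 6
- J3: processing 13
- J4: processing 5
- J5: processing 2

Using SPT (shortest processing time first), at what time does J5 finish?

2

SPT (increasing processing time): J5 J4 J2 J3 J1.
J5: 0→2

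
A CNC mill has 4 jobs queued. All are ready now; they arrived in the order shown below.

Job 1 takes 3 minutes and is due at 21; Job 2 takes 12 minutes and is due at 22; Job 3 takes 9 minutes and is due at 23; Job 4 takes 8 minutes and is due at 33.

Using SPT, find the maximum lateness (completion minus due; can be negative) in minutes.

SPT (increasing processing time): Job 1 Job 4 Job 3 Job 2.
Job 1: 0→3, due 21, lateness -18
Job 4: 3→11, due 33, lateness -22
Job 3: 11→20, due 23, lateness -3
Job 2: 20→32, due 22, lateness 10
Maximum = 10.

10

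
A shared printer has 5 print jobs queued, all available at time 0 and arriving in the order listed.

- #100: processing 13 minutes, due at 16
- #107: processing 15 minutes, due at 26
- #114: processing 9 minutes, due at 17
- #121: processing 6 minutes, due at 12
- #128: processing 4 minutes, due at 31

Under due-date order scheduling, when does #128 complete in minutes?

EDD (increasing due date): #121 #100 #114 #107 #128.
#121: 0→6
#100: 6→19
#114: 19→28
#107: 28→43
#128: 43→47

47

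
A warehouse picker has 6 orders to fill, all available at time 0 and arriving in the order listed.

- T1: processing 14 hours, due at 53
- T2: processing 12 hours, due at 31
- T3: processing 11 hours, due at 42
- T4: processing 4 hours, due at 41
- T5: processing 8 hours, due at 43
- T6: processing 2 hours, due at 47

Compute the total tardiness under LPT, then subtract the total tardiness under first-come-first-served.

LPT (decreasing processing time): T1 T2 T3 T5 T4 T6.
T1: 0→14, due 53, tardiness 0
T2: 14→26, due 31, tardiness 0
T3: 26→37, due 42, tardiness 0
T5: 37→45, due 43, tardiness 2
T4: 45→49, due 41, tardiness 8
T6: 49→51, due 47, tardiness 4
Sum = 0+0+0+2+8+4 = 14.
FIFO (arrival order): T1 T2 T3 T4 T5 T6.
T1: 0→14, due 53, tardiness 0
T2: 14→26, due 31, tardiness 0
T3: 26→37, due 42, tardiness 0
T4: 37→41, due 41, tardiness 0
T5: 41→49, due 43, tardiness 6
T6: 49→51, due 47, tardiness 4
Sum = 0+0+0+0+6+4 = 10.
Difference = 14 − 10 = 4.

4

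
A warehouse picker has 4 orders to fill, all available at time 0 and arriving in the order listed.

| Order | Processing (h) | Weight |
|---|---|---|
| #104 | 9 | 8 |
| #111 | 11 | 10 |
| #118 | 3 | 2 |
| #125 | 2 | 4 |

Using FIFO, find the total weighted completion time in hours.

FIFO (arrival order): #104 #111 #118 #125.
#104: finishes 9, weight 8, w·C = 72
#111: finishes 20, weight 10, w·C = 200
#118: finishes 23, weight 2, w·C = 46
#125: finishes 25, weight 4, w·C = 100
Sum = 72+200+46+100 = 418.

418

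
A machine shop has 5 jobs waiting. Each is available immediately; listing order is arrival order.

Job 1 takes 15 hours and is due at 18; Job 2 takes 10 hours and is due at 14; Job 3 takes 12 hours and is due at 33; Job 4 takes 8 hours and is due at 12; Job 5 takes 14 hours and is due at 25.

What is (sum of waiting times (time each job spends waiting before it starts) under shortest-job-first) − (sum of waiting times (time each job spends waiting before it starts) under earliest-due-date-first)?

SPT (increasing processing time): Job 4 Job 2 Job 3 Job 5 Job 1.
Job 4: waits 0, runs 0→8
Job 2: waits 8, runs 8→18
Job 3: waits 18, runs 18→30
Job 5: waits 30, runs 30→44
Job 1: waits 44, runs 44→59
Sum = 0+8+18+30+44 = 100.
EDD (increasing due date): Job 4 Job 2 Job 1 Job 5 Job 3.
Job 4: waits 0, runs 0→8
Job 2: waits 8, runs 8→18
Job 1: waits 18, runs 18→33
Job 5: waits 33, runs 33→47
Job 3: waits 47, runs 47→59
Sum = 0+8+18+33+47 = 106.
Difference = 100 − 106 = -6.

-6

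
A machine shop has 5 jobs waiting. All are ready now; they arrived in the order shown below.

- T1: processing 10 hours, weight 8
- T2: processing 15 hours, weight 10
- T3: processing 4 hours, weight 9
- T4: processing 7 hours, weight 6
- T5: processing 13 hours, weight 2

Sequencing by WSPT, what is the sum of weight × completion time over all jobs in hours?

WSPT (decreasing weight/processing-time ratio): T3 T4 T1 T2 T5.
T3: finishes 4, weight 9, w·C = 36
T4: finishes 11, weight 6, w·C = 66
T1: finishes 21, weight 8, w·C = 168
T2: finishes 36, weight 10, w·C = 360
T5: finishes 49, weight 2, w·C = 98
Sum = 36+66+168+360+98 = 728.

728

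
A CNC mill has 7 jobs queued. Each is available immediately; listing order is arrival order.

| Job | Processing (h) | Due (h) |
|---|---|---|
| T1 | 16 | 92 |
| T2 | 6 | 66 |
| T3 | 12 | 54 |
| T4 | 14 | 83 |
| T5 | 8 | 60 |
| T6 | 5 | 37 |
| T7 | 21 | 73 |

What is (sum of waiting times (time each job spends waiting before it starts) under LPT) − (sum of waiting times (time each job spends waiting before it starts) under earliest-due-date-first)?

LPT (decreasing processing time): T7 T1 T4 T3 T5 T2 T6.
T7: waits 0, runs 0→21
T1: waits 21, runs 21→37
T4: waits 37, runs 37→51
T3: waits 51, runs 51→63
T5: waits 63, runs 63→71
T2: waits 71, runs 71→77
T6: waits 77, runs 77→82
Sum = 0+21+37+51+63+71+77 = 320.
EDD (increasing due date): T6 T3 T5 T2 T7 T4 T1.
T6: waits 0, runs 0→5
T3: waits 5, runs 5→17
T5: waits 17, runs 17→25
T2: waits 25, runs 25→31
T7: waits 31, runs 31→52
T4: waits 52, runs 52→66
T1: waits 66, runs 66→82
Sum = 0+5+17+25+31+52+66 = 196.
Difference = 320 − 196 = 124.

124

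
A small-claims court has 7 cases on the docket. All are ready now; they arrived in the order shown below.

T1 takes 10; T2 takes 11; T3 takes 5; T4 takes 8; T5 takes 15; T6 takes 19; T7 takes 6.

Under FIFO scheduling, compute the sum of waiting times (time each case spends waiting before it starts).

208

FIFO (arrival order): T1 T2 T3 T4 T5 T6 T7.
T1: waits 0, runs 0→10
T2: waits 10, runs 10→21
T3: waits 21, runs 21→26
T4: waits 26, runs 26→34
T5: waits 34, runs 34→49
T6: waits 49, runs 49→68
T7: waits 68, runs 68→74
Sum = 0+10+21+26+34+49+68 = 208.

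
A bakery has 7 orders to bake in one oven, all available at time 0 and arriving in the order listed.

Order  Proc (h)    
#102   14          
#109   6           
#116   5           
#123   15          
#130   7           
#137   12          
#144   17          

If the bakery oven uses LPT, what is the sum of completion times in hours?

LPT (decreasing processing time): #144 #123 #102 #137 #130 #109 #116.
#144: 0→17
#123: 17→32
#102: 32→46
#137: 46→58
#130: 58→65
#109: 65→71
#116: 71→76
Sum = 17+32+46+58+65+71+76 = 365.

365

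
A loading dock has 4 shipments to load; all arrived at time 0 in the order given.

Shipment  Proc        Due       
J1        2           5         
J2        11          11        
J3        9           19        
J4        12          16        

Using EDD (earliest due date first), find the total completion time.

EDD (increasing due date): J1 J2 J4 J3.
J1: 0→2
J2: 2→13
J4: 13→25
J3: 25→34
Sum = 2+13+25+34 = 74.

74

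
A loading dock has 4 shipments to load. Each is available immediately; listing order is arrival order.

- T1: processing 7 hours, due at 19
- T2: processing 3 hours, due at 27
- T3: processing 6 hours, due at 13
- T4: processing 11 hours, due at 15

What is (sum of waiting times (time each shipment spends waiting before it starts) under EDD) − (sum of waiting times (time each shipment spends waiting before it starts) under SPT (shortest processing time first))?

19

EDD (increasing due date): T3 T4 T1 T2.
T3: waits 0, runs 0→6
T4: waits 6, runs 6→17
T1: waits 17, runs 17→24
T2: waits 24, runs 24→27
Sum = 0+6+17+24 = 47.
SPT (increasing processing time): T2 T3 T1 T4.
T2: waits 0, runs 0→3
T3: waits 3, runs 3→9
T1: waits 9, runs 9→16
T4: waits 16, runs 16→27
Sum = 0+3+9+16 = 28.
Difference = 47 − 28 = 19.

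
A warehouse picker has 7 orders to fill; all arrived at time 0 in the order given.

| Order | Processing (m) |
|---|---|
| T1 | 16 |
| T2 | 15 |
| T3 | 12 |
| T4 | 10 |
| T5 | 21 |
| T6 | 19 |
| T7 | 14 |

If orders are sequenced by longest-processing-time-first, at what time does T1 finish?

56

LPT (decreasing processing time): T5 T6 T1 T2 T7 T3 T4.
T5: 0→21
T6: 21→40
T1: 40→56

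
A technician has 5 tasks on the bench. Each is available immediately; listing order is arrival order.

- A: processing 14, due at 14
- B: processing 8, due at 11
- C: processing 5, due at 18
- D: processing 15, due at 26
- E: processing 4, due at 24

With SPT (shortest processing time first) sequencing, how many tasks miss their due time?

3

SPT (increasing processing time): E C B A D.
E: 0→4, due 24, tardiness 0
C: 4→9, due 18, tardiness 0
B: 9→17, due 11, tardiness 6
A: 17→31, due 14, tardiness 17
D: 31→46, due 26, tardiness 20
Late tasks: 3.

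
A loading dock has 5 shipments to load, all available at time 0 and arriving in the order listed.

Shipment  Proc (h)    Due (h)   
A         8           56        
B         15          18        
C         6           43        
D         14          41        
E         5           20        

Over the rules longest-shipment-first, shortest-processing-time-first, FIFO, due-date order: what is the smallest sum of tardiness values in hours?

LPT (decreasing processing time): B D A C E.
B: 0→15, due 18, tardiness 0
D: 15→29, due 41, tardiness 0
A: 29→37, due 56, tardiness 0
C: 37→43, due 43, tardiness 0
E: 43→48, due 20, tardiness 28
Sum = 0+0+0+0+28 = 28.
SPT (increasing processing time): E C A D B.
E: 0→5, due 20, tardiness 0
C: 5→11, due 43, tardiness 0
A: 11→19, due 56, tardiness 0
D: 19→33, due 41, tardiness 0
B: 33→48, due 18, tardiness 30
Sum = 0+0+0+0+30 = 30.
FIFO (arrival order): A B C D E.
A: 0→8, due 56, tardiness 0
B: 8→23, due 18, tardiness 5
C: 23→29, due 43, tardiness 0
D: 29→43, due 41, tardiness 2
E: 43→48, due 20, tardiness 28
Sum = 0+5+0+2+28 = 35.
EDD (increasing due date): B E D C A.
B: 0→15, due 18, tardiness 0
E: 15→20, due 20, tardiness 0
D: 20→34, due 41, tardiness 0
C: 34→40, due 43, tardiness 0
A: 40→48, due 56, tardiness 0
Sum = 0+0+0+0+0 = 0.
LPT 28, SPT 30, FIFO 35, EDD 0 → minimum 0.

0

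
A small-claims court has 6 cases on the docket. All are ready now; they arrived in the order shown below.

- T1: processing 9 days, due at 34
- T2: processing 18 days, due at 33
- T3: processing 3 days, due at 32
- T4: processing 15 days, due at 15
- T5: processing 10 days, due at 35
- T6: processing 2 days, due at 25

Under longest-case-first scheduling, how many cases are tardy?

5

LPT (decreasing processing time): T2 T4 T5 T1 T3 T6.
T2: 0→18, due 33, tardiness 0
T4: 18→33, due 15, tardiness 18
T5: 33→43, due 35, tardiness 8
T1: 43→52, due 34, tardiness 18
T3: 52→55, due 32, tardiness 23
T6: 55→57, due 25, tardiness 32
Late cases: 5.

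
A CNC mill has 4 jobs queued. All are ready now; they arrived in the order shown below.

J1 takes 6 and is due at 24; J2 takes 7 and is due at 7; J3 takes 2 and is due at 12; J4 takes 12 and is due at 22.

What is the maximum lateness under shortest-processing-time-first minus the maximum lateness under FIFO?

2

SPT (increasing processing time): J3 J1 J2 J4.
J3: 0→2, due 12, lateness -10
J1: 2→8, due 24, lateness -16
J2: 8→15, due 7, lateness 8
J4: 15→27, due 22, lateness 5
Maximum = 8.
FIFO (arrival order): J1 J2 J3 J4.
J1: 0→6, due 24, lateness -18
J2: 6→13, due 7, lateness 6
J3: 13→15, due 12, lateness 3
J4: 15→27, due 22, lateness 5
Maximum = 6.
Difference = 8 − 6 = 2.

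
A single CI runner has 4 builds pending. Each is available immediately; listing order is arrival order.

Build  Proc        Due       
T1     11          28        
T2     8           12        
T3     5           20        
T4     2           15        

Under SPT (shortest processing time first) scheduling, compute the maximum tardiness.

3

SPT (increasing processing time): T4 T3 T2 T1.
T4: 0→2, due 15, tardiness 0
T3: 2→7, due 20, tardiness 0
T2: 7→15, due 12, tardiness 3
T1: 15→26, due 28, tardiness 0
Maximum = 3.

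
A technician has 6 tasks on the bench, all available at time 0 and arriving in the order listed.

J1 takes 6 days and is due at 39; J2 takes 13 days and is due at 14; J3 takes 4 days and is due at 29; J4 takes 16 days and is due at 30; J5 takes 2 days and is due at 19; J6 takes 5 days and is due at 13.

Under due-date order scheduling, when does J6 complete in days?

5

EDD (increasing due date): J6 J2 J5 J3 J4 J1.
J6: 0→5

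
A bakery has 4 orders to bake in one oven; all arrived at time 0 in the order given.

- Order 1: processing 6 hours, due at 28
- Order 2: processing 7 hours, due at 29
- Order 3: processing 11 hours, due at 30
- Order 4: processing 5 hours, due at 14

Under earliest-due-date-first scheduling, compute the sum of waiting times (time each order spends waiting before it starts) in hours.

EDD (increasing due date): Order 4 Order 1 Order 2 Order 3.
Order 4: waits 0, runs 0→5
Order 1: waits 5, runs 5→11
Order 2: waits 11, runs 11→18
Order 3: waits 18, runs 18→29
Sum = 0+5+11+18 = 34.

34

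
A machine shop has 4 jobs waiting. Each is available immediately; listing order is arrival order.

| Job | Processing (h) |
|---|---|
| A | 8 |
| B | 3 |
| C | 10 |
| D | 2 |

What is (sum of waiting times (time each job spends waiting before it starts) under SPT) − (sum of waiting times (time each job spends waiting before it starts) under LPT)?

SPT (increasing processing time): D B A C.
D: waits 0, runs 0→2
B: waits 2, runs 2→5
A: waits 5, runs 5→13
C: waits 13, runs 13→23
Sum = 0+2+5+13 = 20.
LPT (decreasing processing time): C A B D.
C: waits 0, runs 0→10
A: waits 10, runs 10→18
B: waits 18, runs 18→21
D: waits 21, runs 21→23
Sum = 0+10+18+21 = 49.
Difference = 20 − 49 = -29.

-29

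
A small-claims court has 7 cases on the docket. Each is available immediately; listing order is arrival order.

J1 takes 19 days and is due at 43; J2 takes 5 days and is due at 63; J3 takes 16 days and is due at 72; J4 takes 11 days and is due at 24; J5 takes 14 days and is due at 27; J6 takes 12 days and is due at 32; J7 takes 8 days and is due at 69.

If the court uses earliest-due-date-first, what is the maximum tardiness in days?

EDD (increasing due date): J4 J5 J6 J1 J2 J7 J3.
J4: 0→11, due 24, tardiness 0
J5: 11→25, due 27, tardiness 0
J6: 25→37, due 32, tardiness 5
J1: 37→56, due 43, tardiness 13
J2: 56→61, due 63, tardiness 0
J7: 61→69, due 69, tardiness 0
J3: 69→85, due 72, tardiness 13
Maximum = 13.

13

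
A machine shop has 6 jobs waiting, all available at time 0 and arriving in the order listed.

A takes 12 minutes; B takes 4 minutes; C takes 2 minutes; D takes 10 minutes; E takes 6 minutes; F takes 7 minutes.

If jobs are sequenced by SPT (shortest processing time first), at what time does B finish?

SPT (increasing processing time): C B E F D A.
C: 0→2
B: 2→6

6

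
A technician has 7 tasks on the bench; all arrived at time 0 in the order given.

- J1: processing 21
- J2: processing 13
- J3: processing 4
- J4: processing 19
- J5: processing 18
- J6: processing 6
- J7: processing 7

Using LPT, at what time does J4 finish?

40

LPT (decreasing processing time): J1 J4 J5 J2 J7 J6 J3.
J1: 0→21
J4: 21→40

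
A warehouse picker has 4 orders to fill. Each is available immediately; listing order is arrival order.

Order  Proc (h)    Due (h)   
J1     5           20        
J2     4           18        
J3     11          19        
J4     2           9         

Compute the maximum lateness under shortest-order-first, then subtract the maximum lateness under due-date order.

1

SPT (increasing processing time): J4 J2 J1 J3.
J4: 0→2, due 9, lateness -7
J2: 2→6, due 18, lateness -12
J1: 6→11, due 20, lateness -9
J3: 11→22, due 19, lateness 3
Maximum = 3.
EDD (increasing due date): J4 J2 J3 J1.
J4: 0→2, due 9, lateness -7
J2: 2→6, due 18, lateness -12
J3: 6→17, due 19, lateness -2
J1: 17→22, due 20, lateness 2
Maximum = 2.
Difference = 3 − 2 = 1.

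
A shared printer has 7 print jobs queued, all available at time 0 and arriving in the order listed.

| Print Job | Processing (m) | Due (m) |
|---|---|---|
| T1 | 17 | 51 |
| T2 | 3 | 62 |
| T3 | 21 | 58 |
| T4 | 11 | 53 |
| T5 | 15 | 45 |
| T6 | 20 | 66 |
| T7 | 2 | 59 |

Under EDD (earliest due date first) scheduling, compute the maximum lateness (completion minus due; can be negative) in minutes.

23

EDD (increasing due date): T5 T1 T4 T3 T7 T2 T6.
T5: 0→15, due 45, lateness -30
T1: 15→32, due 51, lateness -19
T4: 32→43, due 53, lateness -10
T3: 43→64, due 58, lateness 6
T7: 64→66, due 59, lateness 7
T2: 66→69, due 62, lateness 7
T6: 69→89, due 66, lateness 23
Maximum = 23.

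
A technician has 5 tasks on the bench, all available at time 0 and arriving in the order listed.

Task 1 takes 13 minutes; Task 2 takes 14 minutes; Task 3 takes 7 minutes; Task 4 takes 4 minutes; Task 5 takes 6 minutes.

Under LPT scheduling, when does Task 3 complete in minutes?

LPT (decreasing processing time): Task 2 Task 1 Task 3 Task 5 Task 4.
Task 2: 0→14
Task 1: 14→27
Task 3: 27→34

34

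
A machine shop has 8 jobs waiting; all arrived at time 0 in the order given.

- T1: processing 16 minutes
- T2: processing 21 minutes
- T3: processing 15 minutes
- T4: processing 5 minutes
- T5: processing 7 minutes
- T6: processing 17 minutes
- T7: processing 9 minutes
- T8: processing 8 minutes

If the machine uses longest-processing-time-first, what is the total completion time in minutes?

LPT (decreasing processing time): T2 T6 T1 T3 T7 T8 T5 T4.
T2: 0→21
T6: 21→38
T1: 38→54
T3: 54→69
T7: 69→78
T8: 78→86
T5: 86→93
T4: 93→98
Sum = 21+38+54+69+78+86+93+98 = 537.

537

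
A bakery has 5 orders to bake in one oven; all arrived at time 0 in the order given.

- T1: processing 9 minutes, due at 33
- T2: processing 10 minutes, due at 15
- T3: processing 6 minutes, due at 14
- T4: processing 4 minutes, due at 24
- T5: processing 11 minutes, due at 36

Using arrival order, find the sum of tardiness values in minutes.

FIFO (arrival order): T1 T2 T3 T4 T5.
T1: 0→9, due 33, tardiness 0
T2: 9→19, due 15, tardiness 4
T3: 19→25, due 14, tardiness 11
T4: 25→29, due 24, tardiness 5
T5: 29→40, due 36, tardiness 4
Sum = 0+4+11+5+4 = 24.

24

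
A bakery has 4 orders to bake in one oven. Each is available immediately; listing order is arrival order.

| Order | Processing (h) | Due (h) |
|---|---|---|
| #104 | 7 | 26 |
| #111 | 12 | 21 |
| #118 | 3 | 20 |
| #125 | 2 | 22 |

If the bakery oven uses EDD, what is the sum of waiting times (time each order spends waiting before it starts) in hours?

EDD (increasing due date): #118 #111 #125 #104.
#118: waits 0, runs 0→3
#111: waits 3, runs 3→15
#125: waits 15, runs 15→17
#104: waits 17, runs 17→24
Sum = 0+3+15+17 = 35.

35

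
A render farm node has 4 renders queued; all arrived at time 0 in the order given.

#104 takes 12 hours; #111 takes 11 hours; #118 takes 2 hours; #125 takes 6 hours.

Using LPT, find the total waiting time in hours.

LPT (decreasing processing time): #104 #111 #125 #118.
#104: waits 0, runs 0→12
#111: waits 12, runs 12→23
#125: waits 23, runs 23→29
#118: waits 29, runs 29→31
Sum = 0+12+23+29 = 64.

64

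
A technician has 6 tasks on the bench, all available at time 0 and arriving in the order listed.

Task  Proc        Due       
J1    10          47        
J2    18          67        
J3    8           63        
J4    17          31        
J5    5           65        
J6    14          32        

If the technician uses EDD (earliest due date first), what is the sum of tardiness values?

EDD (increasing due date): J4 J6 J1 J3 J5 J2.
J4: 0→17, due 31, tardiness 0
J6: 17→31, due 32, tardiness 0
J1: 31→41, due 47, tardiness 0
J3: 41→49, due 63, tardiness 0
J5: 49→54, due 65, tardiness 0
J2: 54→72, due 67, tardiness 5
Sum = 0+0+0+0+0+5 = 5.

5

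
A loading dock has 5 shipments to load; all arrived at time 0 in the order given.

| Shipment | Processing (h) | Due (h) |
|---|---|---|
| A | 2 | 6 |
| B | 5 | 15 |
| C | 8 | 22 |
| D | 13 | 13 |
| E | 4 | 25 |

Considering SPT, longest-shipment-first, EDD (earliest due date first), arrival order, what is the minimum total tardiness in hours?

19

SPT (increasing processing time): A E B C D.
A: 0→2, due 6, tardiness 0
E: 2→6, due 25, tardiness 0
B: 6→11, due 15, tardiness 0
C: 11→19, due 22, tardiness 0
D: 19→32, due 13, tardiness 19
Sum = 0+0+0+0+19 = 19.
LPT (decreasing processing time): D C B E A.
D: 0→13, due 13, tardiness 0
C: 13→21, due 22, tardiness 0
B: 21→26, due 15, tardiness 11
E: 26→30, due 25, tardiness 5
A: 30→32, due 6, tardiness 26
Sum = 0+0+11+5+26 = 42.
EDD (increasing due date): A D B C E.
A: 0→2, due 6, tardiness 0
D: 2→15, due 13, tardiness 2
B: 15→20, due 15, tardiness 5
C: 20→28, due 22, tardiness 6
E: 28→32, due 25, tardiness 7
Sum = 0+2+5+6+7 = 20.
FIFO (arrival order): A B C D E.
A: 0→2, due 6, tardiness 0
B: 2→7, due 15, tardiness 0
C: 7→15, due 22, tardiness 0
D: 15→28, due 13, tardiness 15
E: 28→32, due 25, tardiness 7
Sum = 0+0+0+15+7 = 22.
SPT 19, LPT 42, EDD 20, FIFO 22 → minimum 19.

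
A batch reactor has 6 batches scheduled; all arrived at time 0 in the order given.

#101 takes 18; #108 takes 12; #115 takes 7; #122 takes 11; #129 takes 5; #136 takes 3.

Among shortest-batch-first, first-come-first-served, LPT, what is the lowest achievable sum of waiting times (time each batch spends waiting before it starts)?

SPT (increasing processing time): #136 #129 #115 #122 #108 #101.
#136: waits 0, runs 0→3
#129: waits 3, runs 3→8
#115: waits 8, runs 8→15
#122: waits 15, runs 15→26
#108: waits 26, runs 26→38
#101: waits 38, runs 38→56
Sum = 0+3+8+15+26+38 = 90.
FIFO (arrival order): #101 #108 #115 #122 #129 #136.
#101: waits 0, runs 0→18
#108: waits 18, runs 18→30
#115: waits 30, runs 30→37
#122: waits 37, runs 37→48
#129: waits 48, runs 48→53
#136: waits 53, runs 53→56
Sum = 0+18+30+37+48+53 = 186.
LPT (decreasing processing time): #101 #108 #122 #115 #129 #136.
#101: waits 0, runs 0→18
#108: waits 18, runs 18→30
#122: waits 30, runs 30→41
#115: waits 41, runs 41→48
#129: waits 48, runs 48→53
#136: waits 53, runs 53→56
Sum = 0+18+30+41+48+53 = 190.
SPT 90, FIFO 186, LPT 190 → minimum 90.

90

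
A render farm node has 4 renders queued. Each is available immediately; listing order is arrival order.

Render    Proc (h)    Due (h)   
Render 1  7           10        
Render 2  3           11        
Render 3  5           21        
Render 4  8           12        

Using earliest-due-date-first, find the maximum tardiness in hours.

EDD (increasing due date): Render 1 Render 2 Render 4 Render 3.
Render 1: 0→7, due 10, tardiness 0
Render 2: 7→10, due 11, tardiness 0
Render 4: 10→18, due 12, tardiness 6
Render 3: 18→23, due 21, tardiness 2
Maximum = 6.

6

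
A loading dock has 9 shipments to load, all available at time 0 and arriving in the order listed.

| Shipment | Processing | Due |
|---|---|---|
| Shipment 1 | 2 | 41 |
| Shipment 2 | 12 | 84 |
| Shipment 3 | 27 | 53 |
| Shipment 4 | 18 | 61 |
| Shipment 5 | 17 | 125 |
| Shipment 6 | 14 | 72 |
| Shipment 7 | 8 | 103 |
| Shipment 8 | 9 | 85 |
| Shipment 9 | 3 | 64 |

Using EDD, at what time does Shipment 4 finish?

47

EDD (increasing due date): Shipment 1 Shipment 3 Shipment 4 Shipment 9 Shipment 6 Shipment 2 Shipment 8 Shipment 7 Shipment 5.
Shipment 1: 0→2
Shipment 3: 2→29
Shipment 4: 29→47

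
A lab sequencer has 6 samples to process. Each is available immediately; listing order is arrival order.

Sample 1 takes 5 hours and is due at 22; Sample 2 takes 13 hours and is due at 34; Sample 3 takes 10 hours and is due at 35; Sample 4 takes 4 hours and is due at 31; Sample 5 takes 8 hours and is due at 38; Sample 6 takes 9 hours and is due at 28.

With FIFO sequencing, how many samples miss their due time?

3

FIFO (arrival order): Sample 1 Sample 2 Sample 3 Sample 4 Sample 5 Sample 6.
Sample 1: 0→5, due 22, tardiness 0
Sample 2: 5→18, due 34, tardiness 0
Sample 3: 18→28, due 35, tardiness 0
Sample 4: 28→32, due 31, tardiness 1
Sample 5: 32→40, due 38, tardiness 2
Sample 6: 40→49, due 28, tardiness 21
Late samples: 3.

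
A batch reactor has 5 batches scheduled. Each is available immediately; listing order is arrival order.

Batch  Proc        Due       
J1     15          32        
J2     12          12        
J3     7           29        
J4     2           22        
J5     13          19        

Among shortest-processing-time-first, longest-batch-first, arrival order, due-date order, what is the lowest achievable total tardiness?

SPT (increasing processing time): J4 J3 J2 J5 J1.
J4: 0→2, due 22, tardiness 0
J3: 2→9, due 29, tardiness 0
J2: 9→21, due 12, tardiness 9
J5: 21→34, due 19, tardiness 15
J1: 34→49, due 32, tardiness 17
Sum = 0+0+9+15+17 = 41.
LPT (decreasing processing time): J1 J5 J2 J3 J4.
J1: 0→15, due 32, tardiness 0
J5: 15→28, due 19, tardiness 9
J2: 28→40, due 12, tardiness 28
J3: 40→47, due 29, tardiness 18
J4: 47→49, due 22, tardiness 27
Sum = 0+9+28+18+27 = 82.
FIFO (arrival order): J1 J2 J3 J4 J5.
J1: 0→15, due 32, tardiness 0
J2: 15→27, due 12, tardiness 15
J3: 27→34, due 29, tardiness 5
J4: 34→36, due 22, tardiness 14
J5: 36→49, due 19, tardiness 30
Sum = 0+15+5+14+30 = 64.
EDD (increasing due date): J2 J5 J4 J3 J1.
J2: 0→12, due 12, tardiness 0
J5: 12→25, due 19, tardiness 6
J4: 25→27, due 22, tardiness 5
J3: 27→34, due 29, tardiness 5
J1: 34→49, due 32, tardiness 17
Sum = 0+6+5+5+17 = 33.
SPT 41, LPT 82, FIFO 64, EDD 33 → minimum 33.

33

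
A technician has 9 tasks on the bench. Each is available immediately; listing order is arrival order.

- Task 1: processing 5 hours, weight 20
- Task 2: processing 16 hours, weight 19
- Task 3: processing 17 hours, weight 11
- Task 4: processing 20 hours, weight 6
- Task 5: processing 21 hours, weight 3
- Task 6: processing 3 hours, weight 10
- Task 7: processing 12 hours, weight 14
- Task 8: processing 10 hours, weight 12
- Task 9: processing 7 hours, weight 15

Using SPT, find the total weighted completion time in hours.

3883

SPT (increasing processing time): Task 6 Task 1 Task 9 Task 8 Task 7 Task 2 Task 3 Task 4 Task 5.
Task 6: finishes 3, weight 10, w·C = 30
Task 1: finishes 8, weight 20, w·C = 160
Task 9: finishes 15, weight 15, w·C = 225
Task 8: finishes 25, weight 12, w·C = 300
Task 7: finishes 37, weight 14, w·C = 518
Task 2: finishes 53, weight 19, w·C = 1007
Task 3: finishes 70, weight 11, w·C = 770
Task 4: finishes 90, weight 6, w·C = 540
Task 5: finishes 111, weight 3, w·C = 333
Sum = 30+160+225+300+518+1007+770+540+333 = 3883.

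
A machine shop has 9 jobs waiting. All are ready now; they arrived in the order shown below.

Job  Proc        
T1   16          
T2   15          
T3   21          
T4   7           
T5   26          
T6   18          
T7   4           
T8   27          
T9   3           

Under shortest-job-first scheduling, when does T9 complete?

SPT (increasing processing time): T9 T7 T4 T2 T1 T6 T3 T5 T8.
T9: 0→3

3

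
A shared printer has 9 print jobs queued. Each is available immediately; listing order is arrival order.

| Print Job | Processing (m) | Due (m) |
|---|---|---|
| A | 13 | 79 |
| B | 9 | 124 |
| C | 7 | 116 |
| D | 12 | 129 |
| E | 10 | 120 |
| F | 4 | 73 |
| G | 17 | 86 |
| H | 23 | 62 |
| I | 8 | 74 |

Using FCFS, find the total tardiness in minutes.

62

FIFO (arrival order): A B C D E F G H I.
A: 0→13, due 79, tardiness 0
B: 13→22, due 124, tardiness 0
C: 22→29, due 116, tardiness 0
D: 29→41, due 129, tardiness 0
E: 41→51, due 120, tardiness 0
F: 51→55, due 73, tardiness 0
G: 55→72, due 86, tardiness 0
H: 72→95, due 62, tardiness 33
I: 95→103, due 74, tardiness 29
Sum = 0+0+0+0+0+0+0+33+29 = 62.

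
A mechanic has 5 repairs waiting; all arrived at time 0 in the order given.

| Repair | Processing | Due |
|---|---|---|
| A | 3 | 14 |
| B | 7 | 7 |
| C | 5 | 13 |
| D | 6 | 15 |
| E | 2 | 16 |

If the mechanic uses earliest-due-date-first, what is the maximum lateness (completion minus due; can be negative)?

EDD (increasing due date): B C A D E.
B: 0→7, due 7, lateness 0
C: 7→12, due 13, lateness -1
A: 12→15, due 14, lateness 1
D: 15→21, due 15, lateness 6
E: 21→23, due 16, lateness 7
Maximum = 7.

7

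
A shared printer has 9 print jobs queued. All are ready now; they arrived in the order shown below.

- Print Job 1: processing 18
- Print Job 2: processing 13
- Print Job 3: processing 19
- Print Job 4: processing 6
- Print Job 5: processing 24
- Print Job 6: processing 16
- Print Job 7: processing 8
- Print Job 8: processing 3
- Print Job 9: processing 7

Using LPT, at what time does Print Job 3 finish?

LPT (decreasing processing time): Print Job 5 Print Job 3 Print Job 1 Print Job 6 Print Job 2 Print Job 7 Print Job 9 Print Job 4 Print Job 8.
Print Job 5: 0→24
Print Job 3: 24→43

43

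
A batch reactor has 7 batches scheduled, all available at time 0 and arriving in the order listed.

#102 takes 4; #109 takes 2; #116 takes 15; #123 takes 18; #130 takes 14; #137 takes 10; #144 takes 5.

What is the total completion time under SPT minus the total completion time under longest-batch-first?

SPT (increasing processing time): #109 #102 #144 #137 #130 #116 #123.
#109: 0→2
#102: 2→6
#144: 6→11
#137: 11→21
#130: 21→35
#116: 35→50
#123: 50→68
Sum = 2+6+11+21+35+50+68 = 193.
LPT (decreasing processing time): #123 #116 #130 #137 #144 #102 #109.
#123: 0→18
#116: 18→33
#130: 33→47
#137: 47→57
#144: 57→62
#102: 62→66
#109: 66→68
Sum = 18+33+47+57+62+66+68 = 351.
Difference = 193 − 351 = -158.

-158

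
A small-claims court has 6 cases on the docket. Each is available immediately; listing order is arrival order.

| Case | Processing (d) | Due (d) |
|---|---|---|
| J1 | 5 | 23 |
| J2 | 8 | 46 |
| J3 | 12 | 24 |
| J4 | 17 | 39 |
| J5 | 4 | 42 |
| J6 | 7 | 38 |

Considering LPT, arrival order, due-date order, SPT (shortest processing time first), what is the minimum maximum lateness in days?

7

LPT (decreasing processing time): J4 J3 J2 J6 J1 J5.
J4: 0→17, due 39, lateness -22
J3: 17→29, due 24, lateness 5
J2: 29→37, due 46, lateness -9
J6: 37→44, due 38, lateness 6
J1: 44→49, due 23, lateness 26
J5: 49→53, due 42, lateness 11
Maximum = 26.
FIFO (arrival order): J1 J2 J3 J4 J5 J6.
J1: 0→5, due 23, lateness -18
J2: 5→13, due 46, lateness -33
J3: 13→25, due 24, lateness 1
J4: 25→42, due 39, lateness 3
J5: 42→46, due 42, lateness 4
J6: 46→53, due 38, lateness 15
Maximum = 15.
EDD (increasing due date): J1 J3 J6 J4 J5 J2.
J1: 0→5, due 23, lateness -18
J3: 5→17, due 24, lateness -7
J6: 17→24, due 38, lateness -14
J4: 24→41, due 39, lateness 2
J5: 41→45, due 42, lateness 3
J2: 45→53, due 46, lateness 7
Maximum = 7.
SPT (increasing processing time): J5 J1 J6 J2 J3 J4.
J5: 0→4, due 42, lateness -38
J1: 4→9, due 23, lateness -14
J6: 9→16, due 38, lateness -22
J2: 16→24, due 46, lateness -22
J3: 24→36, due 24, lateness 12
J4: 36→53, due 39, lateness 14
Maximum = 14.
LPT 26, FIFO 15, EDD 7, SPT 14 → minimum 7.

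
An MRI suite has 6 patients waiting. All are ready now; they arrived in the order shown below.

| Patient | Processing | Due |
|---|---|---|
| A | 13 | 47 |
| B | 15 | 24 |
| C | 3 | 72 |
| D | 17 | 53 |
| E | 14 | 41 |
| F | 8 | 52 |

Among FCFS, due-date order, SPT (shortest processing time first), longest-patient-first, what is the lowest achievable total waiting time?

129

FIFO (arrival order): A B C D E F.
A: waits 0, runs 0→13
B: waits 13, runs 13→28
C: waits 28, runs 28→31
D: waits 31, runs 31→48
E: waits 48, runs 48→62
F: waits 62, runs 62→70
Sum = 0+13+28+31+48+62 = 182.
EDD (increasing due date): B E A F D C.
B: waits 0, runs 0→15
E: waits 15, runs 15→29
A: waits 29, runs 29→42
F: waits 42, runs 42→50
D: waits 50, runs 50→67
C: waits 67, runs 67→70
Sum = 0+15+29+42+50+67 = 203.
SPT (increasing processing time): C F A E B D.
C: waits 0, runs 0→3
F: waits 3, runs 3→11
A: waits 11, runs 11→24
E: waits 24, runs 24→38
B: waits 38, runs 38→53
D: waits 53, runs 53→70
Sum = 0+3+11+24+38+53 = 129.
LPT (decreasing processing time): D B E A F C.
D: waits 0, runs 0→17
B: waits 17, runs 17→32
E: waits 32, runs 32→46
A: waits 46, runs 46→59
F: waits 59, runs 59→67
C: waits 67, runs 67→70
Sum = 0+17+32+46+59+67 = 221.
FIFO 182, EDD 203, SPT 129, LPT 221 → minimum 129.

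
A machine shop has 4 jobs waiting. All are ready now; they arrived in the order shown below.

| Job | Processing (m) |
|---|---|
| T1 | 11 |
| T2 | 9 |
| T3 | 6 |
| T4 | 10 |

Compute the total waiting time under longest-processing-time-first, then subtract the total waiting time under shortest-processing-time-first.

16

LPT (decreasing processing time): T1 T4 T2 T3.
T1: waits 0, runs 0→11
T4: waits 11, runs 11→21
T2: waits 21, runs 21→30
T3: waits 30, runs 30→36
Sum = 0+11+21+30 = 62.
SPT (increasing processing time): T3 T2 T4 T1.
T3: waits 0, runs 0→6
T2: waits 6, runs 6→15
T4: waits 15, runs 15→25
T1: waits 25, runs 25→36
Sum = 0+6+15+25 = 46.
Difference = 62 − 46 = 16.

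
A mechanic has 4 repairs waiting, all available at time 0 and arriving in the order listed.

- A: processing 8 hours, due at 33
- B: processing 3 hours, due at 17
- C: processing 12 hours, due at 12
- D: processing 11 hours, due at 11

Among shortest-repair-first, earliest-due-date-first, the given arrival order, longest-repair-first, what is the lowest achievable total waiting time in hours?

SPT (increasing processing time): B A D C.
B: waits 0, runs 0→3
A: waits 3, runs 3→11
D: waits 11, runs 11→22
C: waits 22, runs 22→34
Sum = 0+3+11+22 = 36.
EDD (increasing due date): D C B A.
D: waits 0, runs 0→11
C: waits 11, runs 11→23
B: waits 23, runs 23→26
A: waits 26, runs 26→34
Sum = 0+11+23+26 = 60.
FIFO (arrival order): A B C D.
A: waits 0, runs 0→8
B: waits 8, runs 8→11
C: waits 11, runs 11→23
D: waits 23, runs 23→34
Sum = 0+8+11+23 = 42.
LPT (decreasing processing time): C D A B.
C: waits 0, runs 0→12
D: waits 12, runs 12→23
A: waits 23, runs 23→31
B: waits 31, runs 31→34
Sum = 0+12+23+31 = 66.
SPT 36, EDD 60, FIFO 42, LPT 66 → minimum 36.

36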